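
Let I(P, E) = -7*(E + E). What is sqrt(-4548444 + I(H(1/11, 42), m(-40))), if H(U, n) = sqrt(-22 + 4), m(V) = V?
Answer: 2*I*sqrt(1136971) ≈ 2132.6*I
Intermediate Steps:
H(U, n) = 3*I*sqrt(2) (H(U, n) = sqrt(-18) = 3*I*sqrt(2))
I(P, E) = -14*E
sqrt(-4548444 + I(H(1/11, 42), m(-40))) = sqrt(-4548444 - 14*(-40)) = sqrt(-4548444 + 560) = sqrt(-4547884) = 2*I*sqrt(1136971)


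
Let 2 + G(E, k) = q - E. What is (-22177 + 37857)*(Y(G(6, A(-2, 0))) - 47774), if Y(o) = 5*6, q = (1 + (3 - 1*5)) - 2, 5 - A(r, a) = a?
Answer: -748625920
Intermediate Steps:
A(r, a) = 5 - a
q = -3 (q = (1 + (3 - 5)) - 2 = (1 - 2) - 2 = -1 - 2 = -3)
G(E, k) = -5 - E (G(E, k) = -2 + (-3 - E) = -5 - E)
Y(o) = 30
(-22177 + 37857)*(Y(G(6, A(-2, 0))) - 47774) = (-22177 + 37857)*(30 - 47774) = 15680*(-47744) = -748625920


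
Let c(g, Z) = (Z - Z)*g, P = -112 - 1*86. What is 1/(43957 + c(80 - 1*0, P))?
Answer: 1/43957 ≈ 2.2750e-5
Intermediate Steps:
P = -198 (P = -112 - 86 = -198)
c(g, Z) = 0 (c(g, Z) = 0*g = 0)
1/(43957 + c(80 - 1*0, P)) = 1/(43957 + 0) = 1/43957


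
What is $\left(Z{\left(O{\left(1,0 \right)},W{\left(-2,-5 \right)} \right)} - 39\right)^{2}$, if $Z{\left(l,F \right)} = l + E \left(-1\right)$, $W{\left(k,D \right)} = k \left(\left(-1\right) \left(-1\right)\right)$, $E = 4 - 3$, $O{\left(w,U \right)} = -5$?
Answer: $2025$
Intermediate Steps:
$E = 1$
$W{\left(k,D \right)} = k$ ($W{\left(k,D \right)} = k 1 = k$)
$Z{\left(l,F \right)} = -1 + l$ ($Z{\left(l,F \right)} = l + 1 \left(-1\right) = l - 1 = -1 + l$)
$\left(Z{\left(O{\left(1,0 \right)},W{\left(-2,-5 \right)} \right)} - 39\right)^{2} = \left(\left(-1 - 5\right) - 39\right)^{2} = \left(-6 - 39\right)^{2} = \left(-45\right)^{2} = 2025$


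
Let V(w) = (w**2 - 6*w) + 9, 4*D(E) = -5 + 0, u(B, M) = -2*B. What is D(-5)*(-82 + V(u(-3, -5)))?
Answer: 365/4 ≈ 91.250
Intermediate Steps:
D(E) = -5/4 (D(E) = (-5 + 0)/4 = (1/4)*(-5) = -5/4)
V(w) = 9 + w**2 - 6*w
D(-5)*(-82 + V(u(-3, -5))) = -5*(-82 + (9 + (-2*(-3))**2 - (-12)*(-3)))/4 = -5*(-82 + (9 + 6**2 - 6*6))/4 = -5*(-82 + (9 + 36 - 36))/4 = -5*(-82 + 9)/4 = -5/4*(-73) = 365/4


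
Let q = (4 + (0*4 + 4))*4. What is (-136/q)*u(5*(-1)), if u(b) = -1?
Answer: 17/4 ≈ 4.2500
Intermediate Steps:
q = 32 (q = (4 + (0 + 4))*4 = (4 + 4)*4 = 8*4 = 32)
(-136/q)*u(5*(-1)) = -136/32*(-1) = -8*17/32*(-1) = -17/4*(-1) = 17/4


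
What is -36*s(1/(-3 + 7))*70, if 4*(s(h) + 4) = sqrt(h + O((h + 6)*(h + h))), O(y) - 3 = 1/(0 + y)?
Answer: 10080 - 63*sqrt(357) ≈ 8889.7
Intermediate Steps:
O(y) = 3 + 1/y (O(y) = 3 + 1/(0 + y) = 3 + 1/y)
s(h) = -4 + sqrt(3 + h + 1/(2*h*(6 + h)))/4 (s(h) = -4 + sqrt(h + (3 + 1/((h + 6)*(h + h))))/4 = -4 + sqrt(h + (3 + 1/((6 + h)*(2*h))))/4 = -4 + sqrt(h + (3 + 1/(2*h*(6 + h))))/4 = -4 + sqrt(3 + h + 1/(2*h*(6 + h)))/4)
-36*s(1/(-3 + 7))*70 = -36*(-4 + sqrt(12 + 4/(-3 + 7) + 2/((1/(-3 + 7))*(6 + 1/(-3 + 7))))/8)*70 = -36*(-4 + sqrt(12 + 4/4 + 2/((1/4)*(6 + 1/4)))/8)*70 = -36*(-4 + sqrt(12 + 4*(1/4) + 2/((1/4)*(6 + 1/4)))/8)*70 = -36*(-4 + sqrt(12 + 1 + 2*4/(25/4))/8)*70 = -36*(-4 + sqrt(12 + 1 + 2*4*(4/25))/8)*70 = -36*(-4 + sqrt(12 + 1 + 32/25)/8)*70 = -36*(-4 + sqrt(357/25)/8)*70 = -36*(-4 + (sqrt(357)/5)/8)*70 = -36*(-4 + sqrt(357)/40)*70 = (144 - 9*sqrt(357)/10)*70 = 10080 - 63*sqrt(357)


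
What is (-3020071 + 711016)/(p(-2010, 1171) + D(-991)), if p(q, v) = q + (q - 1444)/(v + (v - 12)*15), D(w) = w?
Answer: 4284682458/5569001 ≈ 769.38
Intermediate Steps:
p(q, v) = q + (-1444 + q)/(-180 + 16*v) (p(q, v) = q + (-1444 + q)/(v + (-12 + v)*15) = q + (-1444 + q)/(v + (-180 + 15*v)) = q + (-1444 + q)/(-180 + 16*v))
(-3020071 + 711016)/(p(-2010, 1171) + D(-991)) = (-3020071 + 711016)/((-1444 - 179*(-2010) + 16*(-2010)*1171)/(4*(-45 + 4*1171)) - 991) = -2309055/((-1444 + 359790 - 37659360)/(4*(-45 + 4684)) - 991) = -2309055/((¼)*(-37301014)/4639 - 991) = -2309055/((¼)*(1/4639)*(-37301014) - 991) = -2309055/(-18650507/9278 - 991) = -2309055/(-27845005/9278) = -2309055*(-9278/27845005) = 4284682458/5569001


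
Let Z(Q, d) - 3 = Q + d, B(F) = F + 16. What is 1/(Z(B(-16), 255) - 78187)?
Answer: -1/77929 ≈ -1.2832e-5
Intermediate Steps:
B(F) = 16 + F
Z(Q, d) = 3 + Q + d (Z(Q, d) = 3 + (Q + d) = 3 + Q + d)
1/(Z(B(-16), 255) - 78187) = 1/((3 + (16 - 16) + 255) - 78187) = 1/((3 + 0 + 255) - 78187) = 1/(258 - 78187) = 1/(-77929) = -1/77929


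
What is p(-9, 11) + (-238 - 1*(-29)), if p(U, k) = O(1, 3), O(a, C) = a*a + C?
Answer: -205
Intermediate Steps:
O(a, C) = C + a**2 (O(a, C) = a**2 + C = C + a**2)
p(U, k) = 4 (p(U, k) = 3 + 1**2 = 3 + 1 = 4)
p(-9, 11) + (-238 - 1*(-29)) = 4 + (-238 - 1*(-29)) = 4 + (-238 + 29) = 4 - 209 = -205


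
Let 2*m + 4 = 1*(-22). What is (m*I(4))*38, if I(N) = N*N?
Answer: -7904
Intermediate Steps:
m = -13 (m = -2 + (1*(-22))/2 = -2 + (½)*(-22) = -2 - 11 = -13)
I(N) = N²
(m*I(4))*38 = -13*4²*38 = -13*16*38 = -208*38 = -7904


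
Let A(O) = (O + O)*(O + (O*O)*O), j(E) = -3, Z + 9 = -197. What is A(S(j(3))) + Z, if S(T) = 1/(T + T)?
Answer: -133451/648 ≈ -205.94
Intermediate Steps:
Z = -206 (Z = -9 - 197 = -206)
S(T) = 1/(2*T)
A(O) = 2*O*(O + O³) (A(O) = (2*O)*(O + O²*O) = (2*O)*(O + O³) = 2*O*(O + O³))
A(S(j(3))) + Z = 2*((½)/(-3))²*(1 + ((½)/(-3))²) - 206 = 2*((½)*(-⅓))²*(1 + ((½)*(-⅓))²) - 206 = 2*(-⅙)²*(1 + (-⅙)²) - 206 = 2*(1/36)*(1 + 1/36) - 206 = 2*(1/36)*(37/36) - 206 = 37/648 - 206 = -133451/648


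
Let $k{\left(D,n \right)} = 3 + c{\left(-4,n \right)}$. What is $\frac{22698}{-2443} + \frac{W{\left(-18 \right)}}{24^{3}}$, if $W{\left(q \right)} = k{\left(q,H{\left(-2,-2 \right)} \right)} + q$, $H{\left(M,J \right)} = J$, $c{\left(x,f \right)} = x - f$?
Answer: $- \frac{313818683}{33772032} \approx -9.2923$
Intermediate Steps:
$k{\left(D,n \right)} = -1 - n$ ($k{\left(D,n \right)} = 3 - \left(4 + n\right) = -1 - n$)
$W{\left(q \right)} = 1 + q$ ($W{\left(q \right)} = \left(-1 - -2\right) + q = \left(-1 + 2\right) + q = 1 + q$)
$\frac{22698}{-2443} + \frac{W{\left(-18 \right)}}{24^{3}} = \frac{22698}{-2443} + \frac{1 - 18}{24^{3}} = 22698 \left(- \frac{1}{2443}\right) - \frac{17}{13824} = - \frac{22698}{2443} - \frac{17}{13824} = - \frac{313818683}{33772032}$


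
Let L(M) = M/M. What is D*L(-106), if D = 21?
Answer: 21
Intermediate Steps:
L(M) = 1
D*L(-106) = 21*1 = 21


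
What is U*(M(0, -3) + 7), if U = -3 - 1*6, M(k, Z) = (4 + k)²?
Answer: -207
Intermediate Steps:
U = -9 (U = -3 - 6 = -9)
U*(M(0, -3) + 7) = -9*((4 + 0)² + 7) = -9*(4² + 7) = -9*(16 + 7) = -9*23 = -207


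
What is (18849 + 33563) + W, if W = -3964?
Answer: 48448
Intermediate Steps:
(18849 + 33563) + W = (18849 + 33563) - 3964 = 52412 - 3964 = 48448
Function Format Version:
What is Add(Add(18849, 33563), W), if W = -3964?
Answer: 48448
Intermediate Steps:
Add(Add(18849, 33563), W) = Add(Add(18849, 33563), -3964) = Add(52412, -3964) = 48448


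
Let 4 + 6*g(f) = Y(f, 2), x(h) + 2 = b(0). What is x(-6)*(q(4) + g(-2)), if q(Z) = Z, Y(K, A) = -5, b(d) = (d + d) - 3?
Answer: -25/2 ≈ -12.500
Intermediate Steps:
b(d) = -3 + 2*d (b(d) = 2*d - 3 = -3 + 2*d)
x(h) = -5 (x(h) = -2 + (-3 + 2*0) = -2 + (-3 + 0) = -2 - 3 = -5)
g(f) = -3/2 (g(f) = -⅔ + (⅙)*(-5) = -⅔ - ⅚ = -3/2)
x(-6)*(q(4) + g(-2)) = -5*(4 - 3/2) = -5*5/2 = -25/2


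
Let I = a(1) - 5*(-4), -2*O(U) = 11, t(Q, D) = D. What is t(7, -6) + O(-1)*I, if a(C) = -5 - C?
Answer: -83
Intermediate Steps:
O(U) = -11/2 (O(U) = -½*11 = -11/2)
I = 14 (I = (-5 - 1*1) - 5*(-4) = (-5 - 1) + 20 = -6 + 20 = 14)
t(7, -6) + O(-1)*I = -6 - 11/2*14 = -6 - 77 = -83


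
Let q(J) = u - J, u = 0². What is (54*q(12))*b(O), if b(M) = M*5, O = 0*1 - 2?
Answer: 6480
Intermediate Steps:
u = 0
O = -2 (O = 0 - 2 = -2)
q(J) = -J (q(J) = 0 - J = -J)
b(M) = 5*M
(54*q(12))*b(O) = (54*(-1*12))*(5*(-2)) = (54*(-12))*(-10) = -648*(-10) = 6480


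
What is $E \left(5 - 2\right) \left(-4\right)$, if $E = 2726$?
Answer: $-32712$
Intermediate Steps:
$E \left(5 - 2\right) \left(-4\right) = 2726 \left(5 - 2\right) \left(-4\right) = 2726 \cdot 3 \left(-4\right) = 2726 \left(-12\right) = -32712$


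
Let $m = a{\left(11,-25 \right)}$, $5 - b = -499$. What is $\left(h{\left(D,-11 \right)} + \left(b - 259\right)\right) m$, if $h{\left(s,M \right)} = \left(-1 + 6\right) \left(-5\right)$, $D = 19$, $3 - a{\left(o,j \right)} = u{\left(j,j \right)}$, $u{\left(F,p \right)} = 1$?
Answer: $440$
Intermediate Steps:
$b = 504$ ($b = 5 - -499 = 5 + 499 = 504$)
$a{\left(o,j \right)} = 2$ ($a{\left(o,j \right)} = 3 - 1 = 2$)
$h{\left(s,M \right)} = -25$ ($h{\left(s,M \right)} = 5 \left(-5\right) = -25$)
$m = 2$
$\left(h{\left(D,-11 \right)} + \left(b - 259\right)\right) m = \left(-25 + \left(504 - 259\right)\right) 2 = \left(-25 + 245\right) 2 = 220 \cdot 2 = 440$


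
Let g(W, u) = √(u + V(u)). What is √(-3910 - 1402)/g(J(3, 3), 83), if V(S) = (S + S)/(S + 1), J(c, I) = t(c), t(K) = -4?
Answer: 8*I*√1806/43 ≈ 7.9064*I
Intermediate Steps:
J(c, I) = -4
V(S) = 2*S/(1 + S) (V(S) = (2*S)/(1 + S) = 2*S/(1 + S))
g(W, u) = √(u + 2*u/(1 + u))
√(-3910 - 1402)/g(J(3, 3), 83) = √(-3910 - 1402)/(√(83*(3 + 83)/(1 + 83))) = √(-5312)/(√(83*86/84)) = (8*I*√83)/(√(83*(1/84)*86)) = (8*I*√83)/(√(3569/42)) = (8*I*√83)/((√149898/42)) = (8*I*√83)*(√149898/3569) = 8*I*√1806/43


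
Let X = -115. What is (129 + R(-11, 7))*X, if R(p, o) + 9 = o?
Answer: -14605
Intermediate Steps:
R(p, o) = -9 + o
(129 + R(-11, 7))*X = (129 + (-9 + 7))*(-115) = (129 - 2)*(-115) = 127*(-115) = -14605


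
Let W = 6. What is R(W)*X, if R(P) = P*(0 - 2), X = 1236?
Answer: -14832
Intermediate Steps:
R(P) = -2*P (R(P) = P*(-2) = -2*P)
R(W)*X = -2*6*1236 = -12*1236 = -14832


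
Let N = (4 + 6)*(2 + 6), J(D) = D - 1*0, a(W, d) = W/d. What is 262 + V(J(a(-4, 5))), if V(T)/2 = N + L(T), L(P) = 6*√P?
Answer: 422 + 24*I*√5/5 ≈ 422.0 + 10.733*I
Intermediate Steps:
J(D) = D (J(D) = D + 0 = D)
N = 80 (N = 10*8 = 80)
V(T) = 160 + 12*√T (V(T) = 2*(80 + 6*√T) = 160 + 12*√T)
262 + V(J(a(-4, 5))) = 262 + (160 + 12*√(-4/5)) = 262 + (160 + 12*√(-4*⅕)) = 262 + (160 + 12*√(-⅘)) = 262 + (160 + 12*(2*I*√5/5)) = 262 + (160 + 24*I*√5/5) = 422 + 24*I*√5/5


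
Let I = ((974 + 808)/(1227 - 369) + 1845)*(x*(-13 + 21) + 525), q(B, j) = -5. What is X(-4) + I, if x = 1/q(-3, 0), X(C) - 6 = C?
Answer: 62839534/65 ≈ 9.6676e+5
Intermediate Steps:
X(C) = 6 + C
x = -⅕ (x = 1/(-5) = -⅕ ≈ -0.20000)
I = 62839404/65 (I = ((974 + 808)/(1227 - 369) + 1845)*(-(-13 + 21)/5 + 525) = (1782/858 + 1845)*(-⅕*8 + 525) = (1782*(1/858) + 1845)*(-8/5 + 525) = (27/13 + 1845)*(2617/5) = (24012/13)*(2617/5) = 62839404/65 ≈ 9.6676e+5)
X(-4) + I = (6 - 4) + 62839404/65 = 2 + 62839404/65 = 62839534/65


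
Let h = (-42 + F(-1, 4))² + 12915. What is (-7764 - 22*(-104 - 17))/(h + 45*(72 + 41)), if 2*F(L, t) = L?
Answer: -20408/79225 ≈ -0.25760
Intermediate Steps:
F(L, t) = L/2
h = 58885/4 (h = (-42 + (½)*(-1))² + 12915 = (-42 - ½)² + 12915 = (-85/2)² + 12915 = 7225/4 + 12915 = 58885/4 ≈ 14721.)
(-7764 - 22*(-104 - 17))/(h + 45*(72 + 41)) = (-7764 - 22*(-104 - 17))/(58885/4 + 45*(72 + 41)) = (-7764 - 22*(-121))/(58885/4 + 45*113) = (-7764 + 2662)/(58885/4 + 5085) = -5102/79225/4 = -5102*4/79225 = -20408/79225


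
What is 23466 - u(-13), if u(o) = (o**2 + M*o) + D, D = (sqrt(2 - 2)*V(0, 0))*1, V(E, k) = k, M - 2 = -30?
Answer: 22933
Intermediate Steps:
M = -28 (M = 2 - 30 = -28)
D = 0 (D = (sqrt(2 - 2)*0)*1 = (sqrt(0)*0)*1 = (0*0)*1 = 0*1 = 0)
u(o) = o**2 - 28*o (u(o) = (o**2 - 28*o) + 0 = o**2 - 28*o)
23466 - u(-13) = 23466 - (-13)*(-28 - 13) = 23466 - (-13)*(-41) = 23466 - 1*533 = 23466 - 533 = 22933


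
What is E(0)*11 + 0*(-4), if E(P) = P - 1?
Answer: -11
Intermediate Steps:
E(P) = -1 + P
E(0)*11 + 0*(-4) = (-1 + 0)*11 + 0*(-4) = -1*11 + 0 = -11 + 0 = -11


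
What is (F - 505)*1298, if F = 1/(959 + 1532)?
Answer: -1632824292/2491 ≈ -6.5549e+5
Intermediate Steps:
F = 1/2491 ≈ 0.00040145
(F - 505)*1298 = (1/2491 - 505)*1298 = -1257954/2491*1298 = -1632824292/2491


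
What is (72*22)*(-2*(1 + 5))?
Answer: -19008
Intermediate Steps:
(72*22)*(-2*(1 + 5)) = 1584*(-2*6) = 1584*(-12) = -19008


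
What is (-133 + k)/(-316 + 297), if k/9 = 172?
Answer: -1415/19 ≈ -74.474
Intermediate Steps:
k = 1548 (k = 9*172 = 1548)
(-133 + k)/(-316 + 297) = (-133 + 1548)/(-316 + 297) = 1415/(-19) = 1415*(-1/19) = -1415/19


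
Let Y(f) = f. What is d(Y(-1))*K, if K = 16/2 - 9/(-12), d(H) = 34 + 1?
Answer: 1225/4 ≈ 306.25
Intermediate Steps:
d(H) = 35
K = 35/4 (K = 16*(½) - 9*(-1/12) = 8 + ¾ = 35/4 ≈ 8.7500)
d(Y(-1))*K = 35*(35/4) = 1225/4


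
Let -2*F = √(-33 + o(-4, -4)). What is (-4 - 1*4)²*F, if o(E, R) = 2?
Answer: -32*I*√31 ≈ -178.17*I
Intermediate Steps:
F = -I*√31/2 (F = -√(-33 + 2)/2 = -I*√31/2 ≈ -2.7839*I)
(-4 - 1*4)²*F = (-4 - 1*4)²*(-I*√31/2) = (-4 - 4)²*(-I*√31/2) = (-8)²*(-I*√31/2) = 64*(-I*√31/2) = -32*I*√31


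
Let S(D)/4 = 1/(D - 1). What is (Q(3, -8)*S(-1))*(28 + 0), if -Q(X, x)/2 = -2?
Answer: -224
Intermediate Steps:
Q(X, x) = 4 (Q(X, x) = -2*(-2) = 4)
S(D) = 4/(-1 + D) (S(D) = 4/(D - 1) = 4/(-1 + D))
(Q(3, -8)*S(-1))*(28 + 0) = (4*(4/(-1 - 1)))*(28 + 0) = (4*(4/(-2)))*28 = (4*(4*(-½)))*28 = (4*(-2))*28 = -8*28 = -224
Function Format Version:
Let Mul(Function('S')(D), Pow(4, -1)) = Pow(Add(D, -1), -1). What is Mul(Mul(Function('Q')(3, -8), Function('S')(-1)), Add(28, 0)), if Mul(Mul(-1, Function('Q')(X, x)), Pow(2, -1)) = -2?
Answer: -224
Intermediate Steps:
Function('Q')(X, x) = 4 (Function('Q')(X, x) = Mul(-2, -2) = 4)
Function('S')(D) = Mul(4, Pow(Add(-1, D), -1)) (Function('S')(D) = Mul(4, Pow(Add(D, -1), -1)) = Mul(4, Pow(Add(-1, D), -1)))
Mul(Mul(Function('Q')(3, -8), Function('S')(-1)), Add(28, 0)) = Mul(Mul(4, Mul(4, Pow(Add(-1, -1), -1))), Add(28, 0)) = Mul(Mul(4, Mul(4, Pow(-2, -1))), 28) = Mul(Mul(4, Mul(4, Rational(-1, 2))), 28) = Mul(Mul(4, -2), 28) = Mul(-8, 28) = -224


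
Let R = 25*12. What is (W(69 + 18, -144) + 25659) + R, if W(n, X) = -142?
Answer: 25817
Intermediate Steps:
R = 300
(W(69 + 18, -144) + 25659) + R = (-142 + 25659) + 300 = 25517 + 300 = 25817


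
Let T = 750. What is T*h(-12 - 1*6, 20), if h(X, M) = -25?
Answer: -18750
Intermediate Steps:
T*h(-12 - 1*6, 20) = 750*(-25) = -18750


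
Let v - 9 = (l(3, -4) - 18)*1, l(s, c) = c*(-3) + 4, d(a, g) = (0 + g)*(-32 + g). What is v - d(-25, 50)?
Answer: -893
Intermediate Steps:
d(a, g) = g*(-32 + g)
l(s, c) = 4 - 3*c (l(s, c) = -3*c + 4 = 4 - 3*c)
v = 7 (v = 9 + ((4 - 3*(-4)) - 18)*1 = 9 + ((4 + 12) - 18)*1 = 9 + (16 - 18)*1 = 9 - 2*1 = 9 - 2 = 7)
v - d(-25, 50) = 7 - 50*(-32 + 50) = 7 - 50*18 = 7 - 1*900 = 7 - 900 = -893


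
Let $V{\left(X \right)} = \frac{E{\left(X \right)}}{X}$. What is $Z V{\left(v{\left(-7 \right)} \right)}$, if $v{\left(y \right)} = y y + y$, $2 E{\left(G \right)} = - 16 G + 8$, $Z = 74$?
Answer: $- \frac{12284}{21} \approx -584.95$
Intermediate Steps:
$E{\left(G \right)} = 4 - 8 G$ ($E{\left(G \right)} = \frac{- 16 G + 8}{2} = \frac{8 - 16 G}{2} = 4 - 8 G$)
$v{\left(y \right)} = y + y^{2}$ ($v{\left(y \right)} = y^{2} + y = y + y^{2}$)
$V{\left(X \right)} = \frac{4 - 8 X}{X}$
$Z V{\left(v{\left(-7 \right)} \right)} = 74 \left(-8 + \frac{4}{\left(-7\right) \left(1 - 7\right)}\right) = 74 \left(-8 + \frac{4}{\left(-7\right) \left(-6\right)}\right) = 74 \left(-8 + \frac{4}{42}\right) = 74 \left(-8 + 4 \cdot \frac{1}{42}\right) = 74 \left(-8 + \frac{2}{21}\right) = 74 \left(- \frac{166}{21}\right) = - \frac{12284}{21}$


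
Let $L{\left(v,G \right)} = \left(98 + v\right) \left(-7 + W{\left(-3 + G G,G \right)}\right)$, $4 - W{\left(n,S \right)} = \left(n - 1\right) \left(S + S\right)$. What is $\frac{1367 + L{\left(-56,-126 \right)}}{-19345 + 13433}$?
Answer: $- \frac{167990489}{5912} \approx -28415.0$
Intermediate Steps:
$W{\left(n,S \right)} = 4 - 2 S \left(-1 + n\right)$ ($W{\left(n,S \right)} = 4 - \left(n - 1\right) \left(S + S\right) = 4 - \left(-1 + n\right) 2 S = 4 - 2 S \left(-1 + n\right)$)
$L{\left(v,G \right)} = \left(98 + v\right) \left(-3 + 2 G - 2 G \left(-3 + G^{2}\right)\right)$ ($L{\left(v,G \right)} = \left(98 + v\right) \left(-7 + \left(4 + 2 G - 2 G \left(-3 + G G\right)\right)\right) = \left(98 + v\right) \left(-7 + \left(4 + 2 G - 2 G \left(-3 + G^{2}\right)\right)\right) = \left(98 + v\right) \left(-3 + 2 G - 2 G \left(-3 + G^{2}\right)\right)$)
$\frac{1367 + L{\left(-56,-126 \right)}}{-19345 + 13433} = \frac{1367 - \left(98910 - 168031584 - 56448\right)}{-19345 + 13433} = \frac{1367 - \left(-392031234 + 224042112\right)}{-5912} = \left(1367 + \left(-294 + 392073696 + 168 - 98784 - 224042112 + 56448\right)\right) \left(- \frac{1}{5912}\right) = \left(1367 + 167989122\right) \left(- \frac{1}{5912}\right) = 167990489 \left(- \frac{1}{5912}\right) = - \frac{167990489}{5912}$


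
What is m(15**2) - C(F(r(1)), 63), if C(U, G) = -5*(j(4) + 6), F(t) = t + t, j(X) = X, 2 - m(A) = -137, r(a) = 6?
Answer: 189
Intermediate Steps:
m(A) = 139 (m(A) = 2 - 1*(-137) = 2 + 137 = 139)
F(t) = 2*t
C(U, G) = -50 (C(U, G) = -5*(4 + 6) = -5*10 = -50)
m(15**2) - C(F(r(1)), 63) = 139 - 1*(-50) = 139 + 50 = 189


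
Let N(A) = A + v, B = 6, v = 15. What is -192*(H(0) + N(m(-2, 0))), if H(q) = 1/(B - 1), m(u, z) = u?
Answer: -12672/5 ≈ -2534.4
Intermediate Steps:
H(q) = ⅕ (H(q) = 1/(6 - 1) = 1/5 = ⅕)
N(A) = 15 + A (N(A) = A + 15 = 15 + A)
-192*(H(0) + N(m(-2, 0))) = -192*(⅕ + (15 - 2)) = -192*(⅕ + 13) = -192*66/5 = -12672/5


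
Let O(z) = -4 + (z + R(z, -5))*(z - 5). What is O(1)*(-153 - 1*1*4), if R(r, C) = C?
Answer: -1884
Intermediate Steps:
O(z) = -4 + (-5 + z)² (O(z) = -4 + (z - 5)*(z - 5) = -4 + (-5 + z)*(-5 + z) = -4 + (-5 + z)²)
O(1)*(-153 - 1*1*4) = (21 + 1² - 10*1)*(-153 - 1*1*4) = (21 + 1 - 10)*(-153 - 1*4) = 12*(-153 - 4) = 12*(-157) = -1884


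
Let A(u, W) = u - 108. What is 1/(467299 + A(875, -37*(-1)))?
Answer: 1/468066 ≈ 2.1365e-6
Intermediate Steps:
A(u, W) = -108 + u
1/(467299 + A(875, -37*(-1))) = 1/(467299 + (-108 + 875)) = 1/(467299 + 767) = 1/468066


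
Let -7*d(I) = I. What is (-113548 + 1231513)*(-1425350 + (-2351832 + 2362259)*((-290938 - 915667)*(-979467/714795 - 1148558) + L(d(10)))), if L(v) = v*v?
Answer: 37721806041547490487378894855/2334997 ≈ 1.6155e+22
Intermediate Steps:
d(I) = -I/7
L(v) = v²
(-113548 + 1231513)*(-1425350 + (-2351832 + 2362259)*((-290938 - 915667)*(-979467/714795 - 1148558) + L(d(10)))) = (-113548 + 1231513)*(-1425350 + (-2351832 + 2362259)*((-290938 - 915667)*(-979467/714795 - 1148558) + (-⅐*10)²)) = 1117965*(-1425350 + 10427*(-1206605*(-979467*1/714795 - 1148558) + (-10/7)²)) = 1117965*(-1425350 + 10427*(-1206605*(-326489/238265 - 1148558) + 100/49)) = 1117965*(-1425350 + 10427*(-1206605*(-273661498359/238265) + 100/49)) = 1117965*(-1425350 + 10427*(66040266445492239/47653 + 100/49)) = 1117965*(-1425350 + 10427*(3235973055833885011/2334997)) = 1117965*(-1425350 + 33741491053179919009697/2334997) = 1117965*(33741491049851731035747/2334997) = 37721806041547490487378894855/2334997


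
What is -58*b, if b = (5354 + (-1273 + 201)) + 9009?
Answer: -770878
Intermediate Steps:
b = 13291 (b = (5354 - 1072) + 9009 = 4282 + 9009 = 13291)
-58*b = -58*13291 = -770878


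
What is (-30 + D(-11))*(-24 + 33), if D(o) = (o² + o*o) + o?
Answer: 1809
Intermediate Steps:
D(o) = o + 2*o² (D(o) = (o² + o²) + o = 2*o² + o = o + 2*o²)
(-30 + D(-11))*(-24 + 33) = (-30 - 11*(1 + 2*(-11)))*(-24 + 33) = (-30 - 11*(1 - 22))*9 = (-30 - 11*(-21))*9 = (-30 + 231)*9 = 201*9 = 1809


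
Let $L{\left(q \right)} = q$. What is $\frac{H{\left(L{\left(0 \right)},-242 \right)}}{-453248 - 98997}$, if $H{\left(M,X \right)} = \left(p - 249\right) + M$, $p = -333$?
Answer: $\frac{582}{552245} \approx 0.0010539$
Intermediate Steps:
$H{\left(M,X \right)} = -582 + M$ ($H{\left(M,X \right)} = \left(-333 - 249\right) + M = -582 + M$)
$\frac{H{\left(L{\left(0 \right)},-242 \right)}}{-453248 - 98997} = \frac{-582 + 0}{-453248 - 98997} = - \frac{582}{-453248 - 98997} = - \frac{582}{-552245} = \left(-582\right) \left(- \frac{1}{552245}\right) = \frac{582}{552245}$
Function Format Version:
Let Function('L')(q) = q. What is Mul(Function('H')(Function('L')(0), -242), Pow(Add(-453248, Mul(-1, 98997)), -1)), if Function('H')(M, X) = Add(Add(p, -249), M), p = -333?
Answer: Rational(582, 552245) ≈ 0.0010539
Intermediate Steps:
Function('H')(M, X) = Add(-582, M) (Function('H')(M, X) = Add(Add(-333, -249), M) = Add(-582, M))
Mul(Function('H')(Function('L')(0), -242), Pow(Add(-453248, Mul(-1, 98997)), -1)) = Mul(Add(-582, 0), Pow(Add(-453248, Mul(-1, 98997)), -1)) = Mul(-582, Pow(Add(-453248, -98997), -1)) = Mul(-582, Pow(-552245, -1)) = Mul(-582, Rational(-1, 552245)) = Rational(582, 552245)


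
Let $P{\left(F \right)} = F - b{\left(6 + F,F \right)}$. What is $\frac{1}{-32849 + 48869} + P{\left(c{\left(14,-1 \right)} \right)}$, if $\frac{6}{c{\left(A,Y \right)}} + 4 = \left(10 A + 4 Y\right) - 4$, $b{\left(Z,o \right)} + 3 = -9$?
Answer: $\frac{3087871}{256320} \approx 12.047$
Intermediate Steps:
$b{\left(Z,o \right)} = -12$ ($b{\left(Z,o \right)} = -3 - 9 = -12$)
$c{\left(A,Y \right)} = \frac{6}{-8 + 4 Y + 10 A}$ ($c{\left(A,Y \right)} = \frac{6}{-4 - \left(4 - 10 A - 4 Y\right)} = \frac{6}{-4 + \left(-4 + 4 Y + 10 A\right)} = \frac{6}{-8 + 4 Y + 10 A}$)
$P{\left(F \right)} = 12 + F$ ($P{\left(F \right)} = F - -12 = F + 12 = 12 + F$)
$\frac{1}{-32849 + 48869} + P{\left(c{\left(14,-1 \right)} \right)} = \frac{1}{-32849 + 48869} + \left(12 + \frac{3}{-4 + 2 \left(-1\right) + 5 \cdot 14}\right) = \frac{1}{16020} + \left(12 + \frac{3}{-4 - 2 + 70}\right) = \frac{1}{16020} + \left(12 + \frac{3}{64}\right) = \frac{1}{16020} + \frac{771}{64} = \frac{3087871}{256320}$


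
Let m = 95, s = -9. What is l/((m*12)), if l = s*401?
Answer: -1203/380 ≈ -3.1658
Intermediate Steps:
l = -3609 (l = -9*401 = -3609)
l/((m*12)) = -3609/(95*12) = -3609/1140 = -3609*1/1140 = -1203/380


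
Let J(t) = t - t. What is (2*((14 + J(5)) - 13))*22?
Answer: 44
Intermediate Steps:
J(t) = 0
(2*((14 + J(5)) - 13))*22 = (2*((14 + 0) - 13))*22 = (2*(14 - 13))*22 = (2*1)*22 = 2*22 = 44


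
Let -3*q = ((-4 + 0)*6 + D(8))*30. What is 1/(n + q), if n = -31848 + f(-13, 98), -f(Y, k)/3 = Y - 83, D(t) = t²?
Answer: -1/31960 ≈ -3.1289e-5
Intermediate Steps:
f(Y, k) = 249 - 3*Y (f(Y, k) = -3*(Y - 83) = -3*(-83 + Y) = 249 - 3*Y)
n = -31560 (n = -31848 + (249 - 3*(-13)) = -31848 + (249 + 39) = -31848 + 288 = -31560)
q = -400 (q = -((-4 + 0)*6 + 8²)*30/3 = -(-4*6 + 64)*30/3 = -(-24 + 64)*30/3 = -40*30/3 = -⅓*1200 = -400)
1/(n + q) = 1/(-31560 - 400) = 1/(-31960) = -1/31960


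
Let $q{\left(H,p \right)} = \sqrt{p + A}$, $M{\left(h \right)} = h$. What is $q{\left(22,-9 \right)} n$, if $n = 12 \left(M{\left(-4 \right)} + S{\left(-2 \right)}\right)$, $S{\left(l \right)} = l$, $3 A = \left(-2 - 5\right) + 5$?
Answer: $- 24 i \sqrt{87} \approx - 223.86 i$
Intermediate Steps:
$A = - \frac{2}{3}$ ($A = \frac{\left(-2 - 5\right) + 5}{3} = \frac{-7 + 5}{3} = \frac{1}{3} \left(-2\right) = - \frac{2}{3} \approx -0.66667$)
$n = -72$ ($n = 12 \left(-4 - 2\right) = 12 \left(-6\right) = -72$)
$q{\left(H,p \right)} = \sqrt{- \frac{2}{3} + p}$ ($q{\left(H,p \right)} = \sqrt{p - \frac{2}{3}} = \sqrt{- \frac{2}{3} + p}$)
$q{\left(22,-9 \right)} n = \frac{\sqrt{-6 + 9 \left(-9\right)}}{3} \left(-72\right) = \frac{\sqrt{-6 - 81}}{3} \left(-72\right) = \frac{\sqrt{-87}}{3} \left(-72\right) = \frac{i \sqrt{87}}{3} \left(-72\right) = - 24 i \sqrt{87}$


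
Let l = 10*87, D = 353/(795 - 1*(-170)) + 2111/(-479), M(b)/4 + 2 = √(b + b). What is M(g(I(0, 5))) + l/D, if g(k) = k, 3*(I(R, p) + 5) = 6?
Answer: -69514779/311338 + 4*I*√6 ≈ -223.28 + 9.798*I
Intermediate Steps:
I(R, p) = -3 (I(R, p) = -5 + (⅓)*6 = -5 + 2 = -3)
M(b) = -8 + 4*√2*√b (M(b) = -8 + 4*√(b + b) = -8 + 4*√(2*b) = -8 + 4*(√2*√b) = -8 + 4*√2*√b)
D = -1868028/462235 (D = 353/(795 + 170) + 2111*(-1/479) = 353/965 - 2111/479 = -1868028/462235 ≈ -4.0413)
l = 870
M(g(I(0, 5))) + l/D = (-8 + 4*√2*√(-3)) + 870/(-1868028/462235) = (-8 + 4*√2*(I*√3)) + 870*(-462235/1868028) = (-8 + 4*I*√6) - 67024075/311338 = -69514779/311338 + 4*I*√6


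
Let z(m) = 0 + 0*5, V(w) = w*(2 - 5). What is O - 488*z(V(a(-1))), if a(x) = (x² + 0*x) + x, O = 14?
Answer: 14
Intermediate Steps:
a(x) = x + x² (a(x) = (x² + 0) + x = x² + x = x + x²)
V(w) = -3*w (V(w) = w*(-3) = -3*w)
z(m) = 0 (z(m) = 0 + 0 = 0)
O - 488*z(V(a(-1))) = 14 - 488*0 = 14 + 0 = 14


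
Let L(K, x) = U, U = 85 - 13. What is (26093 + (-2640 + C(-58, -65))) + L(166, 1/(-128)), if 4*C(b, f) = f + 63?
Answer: 47049/2 ≈ 23525.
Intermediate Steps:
C(b, f) = 63/4 + f/4 (C(b, f) = (f + 63)/4 = (63 + f)/4 = 63/4 + f/4)
U = 72
L(K, x) = 72
(26093 + (-2640 + C(-58, -65))) + L(166, 1/(-128)) = (26093 + (-2640 + (63/4 + (¼)*(-65)))) + 72 = (26093 + (-2640 + (63/4 - 65/4))) + 72 = (26093 + (-2640 - ½)) + 72 = (26093 - 5281/2) + 72 = 46905/2 + 72 = 47049/2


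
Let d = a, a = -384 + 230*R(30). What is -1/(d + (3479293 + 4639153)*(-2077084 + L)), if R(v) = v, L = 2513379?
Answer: -1/3542037404086 ≈ -2.8232e-13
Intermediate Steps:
a = 6516 (a = -384 + 230*30 = -384 + 6900 = 6516)
d = 6516
-1/(d + (3479293 + 4639153)*(-2077084 + L)) = -1/(6516 + (3479293 + 4639153)*(-2077084 + 2513379)) = -1/(6516 + 8118446*436295) = -1/(6516 + 3542037397570) = -1/3542037404086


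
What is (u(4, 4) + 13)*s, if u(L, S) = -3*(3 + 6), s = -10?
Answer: 140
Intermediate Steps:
u(L, S) = -27 (u(L, S) = -3*9 = -27)
(u(4, 4) + 13)*s = (-27 + 13)*(-10) = -14*(-10) = 140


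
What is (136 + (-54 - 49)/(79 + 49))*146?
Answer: 1263265/64 ≈ 19739.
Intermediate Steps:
(136 + (-54 - 49)/(79 + 49))*146 = (136 - 103/128)*146 = (17305/128)*146 = 1263265/64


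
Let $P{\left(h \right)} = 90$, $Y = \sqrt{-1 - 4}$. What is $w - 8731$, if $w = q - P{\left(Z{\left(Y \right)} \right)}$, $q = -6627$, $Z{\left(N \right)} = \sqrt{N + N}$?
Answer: $-15448$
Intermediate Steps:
$Y = i \sqrt{5}$ ($Y = \sqrt{-5} = i \sqrt{5} \approx 2.2361 i$)
$Z{\left(N \right)} = \sqrt{2} \sqrt{N}$ ($Z{\left(N \right)} = \sqrt{2 N} = \sqrt{2} \sqrt{N}$)
$w = -6717$ ($w = -6627 - 90 = -6717$)
$w - 8731 = -6717 - 8731 = -15448$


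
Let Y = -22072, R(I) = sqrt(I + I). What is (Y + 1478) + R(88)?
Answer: -20594 + 4*sqrt(11) ≈ -20581.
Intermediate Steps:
R(I) = sqrt(2)*sqrt(I) (R(I) = sqrt(2*I) = sqrt(2)*sqrt(I))
(Y + 1478) + R(88) = (-22072 + 1478) + sqrt(2)*sqrt(88) = -20594 + sqrt(2)*(2*sqrt(22)) = -20594 + 4*sqrt(11)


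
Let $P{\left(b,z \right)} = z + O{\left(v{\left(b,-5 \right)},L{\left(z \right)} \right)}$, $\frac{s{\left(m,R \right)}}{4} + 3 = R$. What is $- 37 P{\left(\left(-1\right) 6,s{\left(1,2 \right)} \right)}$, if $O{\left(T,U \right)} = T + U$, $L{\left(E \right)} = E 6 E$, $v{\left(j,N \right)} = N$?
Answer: $-3219$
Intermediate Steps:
$L{\left(E \right)} = 6 E^{2}$ ($L{\left(E \right)} = 6 E E = 6 E^{2}$)
$s{\left(m,R \right)} = -12 + 4 R$
$P{\left(b,z \right)} = -5 + z + 6 z^{2}$ ($P{\left(b,z \right)} = z + \left(-5 + 6 z^{2}\right) = -5 + z + 6 z^{2}$)
$- 37 P{\left(\left(-1\right) 6,s{\left(1,2 \right)} \right)} = - 37 \left(-5 + \left(-12 + 4 \cdot 2\right) + 6 \left(-12 + 4 \cdot 2\right)^{2}\right) = - 37 \left(-5 + \left(-12 + 8\right) + 6 \left(-12 + 8\right)^{2}\right) = - 37 \left(-5 - 4 + 6 \left(-4\right)^{2}\right) = - 37 \left(-5 - 4 + 6 \cdot 16\right) = - 37 \left(-5 - 4 + 96\right) = \left(-37\right) 87 = -3219$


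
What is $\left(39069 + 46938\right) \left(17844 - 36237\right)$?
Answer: $-1581926751$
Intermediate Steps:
$\left(39069 + 46938\right) \left(17844 - 36237\right) = 86007 \left(-18393\right) = -1581926751$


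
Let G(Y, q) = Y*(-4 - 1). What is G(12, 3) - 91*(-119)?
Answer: 10769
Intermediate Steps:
G(Y, q) = -5*Y (G(Y, q) = Y*(-5) = -5*Y)
G(12, 3) - 91*(-119) = -5*12 - 91*(-119) = -60 + 10829 = 10769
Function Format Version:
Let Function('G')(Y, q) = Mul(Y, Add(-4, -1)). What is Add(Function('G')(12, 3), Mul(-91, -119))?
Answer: 10769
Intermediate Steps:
Function('G')(Y, q) = Mul(-5, Y) (Function('G')(Y, q) = Mul(Y, -5) = Mul(-5, Y))
Add(Function('G')(12, 3), Mul(-91, -119)) = Add(Mul(-5, 12), Mul(-91, -119)) = Add(-60, 10829) = 10769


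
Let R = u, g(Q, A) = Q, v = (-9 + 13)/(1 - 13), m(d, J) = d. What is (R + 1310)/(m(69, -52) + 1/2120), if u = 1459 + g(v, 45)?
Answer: 17608720/438843 ≈ 40.125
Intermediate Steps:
v = -1/3 (v = 4/(-12) = 4*(-1/12) = -1/3 ≈ -0.33333)
u = 4376/3 (u = 1459 - 1/3 = 4376/3 ≈ 1458.7)
R = 4376/3 ≈ 1458.7
(R + 1310)/(m(69, -52) + 1/2120) = (4376/3 + 1310)/(69 + 1/2120) = 8306/(3*(69 + 1/2120)) = 8306/(3*(146281/2120)) = (8306/3)*(2120/146281) = 17608720/438843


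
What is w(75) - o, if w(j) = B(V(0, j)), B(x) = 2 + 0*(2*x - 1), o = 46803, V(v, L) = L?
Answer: -46801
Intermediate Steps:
B(x) = 2 (B(x) = 2 + 0*(-1 + 2*x) = 2 + 0 = 2)
w(j) = 2
w(75) - o = 2 - 1*46803 = 2 - 46803 = -46801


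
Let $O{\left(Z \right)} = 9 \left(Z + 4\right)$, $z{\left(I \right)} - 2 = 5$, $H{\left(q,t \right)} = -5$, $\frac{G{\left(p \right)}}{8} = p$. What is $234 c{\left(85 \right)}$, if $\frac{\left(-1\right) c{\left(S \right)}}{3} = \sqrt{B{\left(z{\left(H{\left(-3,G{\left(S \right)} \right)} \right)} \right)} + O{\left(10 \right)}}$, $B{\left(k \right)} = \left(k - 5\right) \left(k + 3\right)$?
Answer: $- 702 \sqrt{146} \approx -8482.3$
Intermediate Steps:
$G{\left(p \right)} = 8 p$
$z{\left(I \right)} = 7$ ($z{\left(I \right)} = 2 + 5 = 7$)
$O{\left(Z \right)} = 36 + 9 Z$ ($O{\left(Z \right)} = 9 \left(4 + Z\right) = 36 + 9 Z$)
$B{\left(k \right)} = \left(-5 + k\right) \left(3 + k\right)$
$c{\left(S \right)} = - 3 \sqrt{146}$ ($c{\left(S \right)} = - 3 \sqrt{\left(-15 + 7^{2} - 14\right) + \left(36 + 9 \cdot 10\right)} = - 3 \sqrt{\left(-15 + 49 - 14\right) + \left(36 + 90\right)} = - 3 \sqrt{20 + 126} = - 3 \sqrt{146}$)
$234 c{\left(85 \right)} = 234 \left(- 3 \sqrt{146}\right) = - 702 \sqrt{146}$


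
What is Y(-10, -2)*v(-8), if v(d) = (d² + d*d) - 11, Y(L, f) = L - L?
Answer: 0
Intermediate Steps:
Y(L, f) = 0
v(d) = -11 + 2*d² (v(d) = (d² + d²) - 11 = 2*d² - 11 = -11 + 2*d²)
Y(-10, -2)*v(-8) = 0*(-11 + 2*(-8)²) = 0*(-11 + 2*64) = 0*(-11 + 128) = 0*117 = 0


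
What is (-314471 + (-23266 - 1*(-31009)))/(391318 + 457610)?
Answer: -38341/106116 ≈ -0.36131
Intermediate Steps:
(-314471 + (-23266 - 1*(-31009)))/(391318 + 457610) = (-314471 + (-23266 + 31009))/848928 = (-314471 + 7743)*(1/848928) = -306728*1/848928 = -38341/106116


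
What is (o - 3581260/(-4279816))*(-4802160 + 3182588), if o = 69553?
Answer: -60263793007512322/534977 ≈ -1.1265e+11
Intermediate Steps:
(o - 3581260/(-4279816))*(-4802160 + 3182588) = (69553 - 3581260/(-4279816))*(-4802160 + 3182588) = (69553 - 3581260*(-1/4279816))*(-1619572) = (69553 + 895315/1069954)*(-1619572) = (74419405877/1069954)*(-1619572) = -60263793007512322/534977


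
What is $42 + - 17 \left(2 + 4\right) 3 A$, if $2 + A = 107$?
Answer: $-32088$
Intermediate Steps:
$A = 105$ ($A = -2 + 107 = 105$)
$42 + - 17 \left(2 + 4\right) 3 A = 42 + - 17 \left(2 + 4\right) 3 \cdot 105 = 42 + - 17 \cdot 6 \cdot 3 \cdot 105 = 42 + \left(-17\right) 18 \cdot 105 = 42 - 32130 = -32088$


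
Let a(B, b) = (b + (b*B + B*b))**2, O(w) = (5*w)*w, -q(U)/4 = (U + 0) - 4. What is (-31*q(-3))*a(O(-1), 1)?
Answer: -105028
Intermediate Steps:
q(U) = 16 - 4*U (q(U) = -4*((U + 0) - 4) = -4*(U - 4) = -4*(-4 + U) = 16 - 4*U)
O(w) = 5*w**2
a(B, b) = (b + 2*B*b)**2 (a(B, b) = (b + (B*b + B*b))**2 = (b + 2*B*b)**2)
(-31*q(-3))*a(O(-1), 1) = (-31*(16 - 4*(-3)))*(1**2*(1 + 2*(5*(-1)**2))**2) = (-31*(16 + 12))*(1*(1 + 2*(5*1))**2) = (-31*28)*(1*(1 + 2*5)**2) = -868*(1 + 10)**2 = -868*11**2 = -868*121 = -105028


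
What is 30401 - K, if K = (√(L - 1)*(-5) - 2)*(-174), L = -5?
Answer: 30053 - 870*I*√6 ≈ 30053.0 - 2131.1*I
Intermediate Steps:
K = 348 + 870*I*√6 (K = (√(-5 - 1)*(-5) - 2)*(-174) = (√(-6)*(-5) - 2)*(-174) = ((I*√6)*(-5) - 2)*(-174) = (-5*I*√6 - 2)*(-174) = (-2 - 5*I*√6)*(-174) = 348 + 870*I*√6 ≈ 348.0 + 2131.1*I)
30401 - K = 30401 - (348 + 870*I*√6) = 30401 + (-348 - 870*I*√6) = 30053 - 870*I*√6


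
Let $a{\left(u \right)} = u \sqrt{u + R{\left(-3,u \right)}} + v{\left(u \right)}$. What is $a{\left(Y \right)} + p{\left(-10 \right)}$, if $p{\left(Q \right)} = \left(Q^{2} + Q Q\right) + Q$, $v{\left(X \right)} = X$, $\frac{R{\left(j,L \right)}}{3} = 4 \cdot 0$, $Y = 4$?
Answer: $202$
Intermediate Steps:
$R{\left(j,L \right)} = 0$ ($R{\left(j,L \right)} = 3 \cdot 4 \cdot 0 = 3 \cdot 0 = 0$)
$p{\left(Q \right)} = Q + 2 Q^{2}$ ($p{\left(Q \right)} = \left(Q^{2} + Q^{2}\right) + Q = 2 Q^{2} + Q = Q + 2 Q^{2}$)
$a{\left(u \right)} = u + u^{\frac{3}{2}}$ ($a{\left(u \right)} = u \sqrt{u + 0} + u = u \sqrt{u} + u = u^{\frac{3}{2}} + u = u + u^{\frac{3}{2}}$)
$a{\left(Y \right)} + p{\left(-10 \right)} = \left(4 + 4^{\frac{3}{2}}\right) - 10 \left(1 + 2 \left(-10\right)\right) = \left(4 + 8\right) - 10 \left(1 - 20\right) = 12 - -190 = 12 + 190 = 202$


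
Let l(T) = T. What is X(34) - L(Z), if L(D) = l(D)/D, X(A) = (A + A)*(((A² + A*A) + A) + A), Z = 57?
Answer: 161839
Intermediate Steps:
X(A) = 2*A*(2*A + 2*A²) (X(A) = (2*A)*(((A² + A²) + A) + A) = (2*A)*((2*A² + A) + A) = (2*A)*((A + 2*A²) + A) = (2*A)*(2*A + 2*A²) = 2*A*(2*A + 2*A²))
L(D) = 1 (L(D) = D/D = 1)
X(34) - L(Z) = 4*34²*(1 + 34) - 1*1 = 4*1156*35 - 1 = 161840 - 1 = 161839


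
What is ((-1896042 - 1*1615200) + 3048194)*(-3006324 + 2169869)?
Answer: 387318814840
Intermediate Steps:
((-1896042 - 1*1615200) + 3048194)*(-3006324 + 2169869) = ((-1896042 - 1615200) + 3048194)*(-836455) = (-3511242 + 3048194)*(-836455) = -463048*(-836455) = 387318814840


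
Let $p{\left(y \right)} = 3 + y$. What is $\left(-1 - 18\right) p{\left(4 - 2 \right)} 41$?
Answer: $-3895$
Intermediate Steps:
$\left(-1 - 18\right) p{\left(4 - 2 \right)} 41 = \left(-1 - 18\right) \left(3 + \left(4 - 2\right)\right) 41 = - 19 \left(3 + 2\right) 41 = \left(-19\right) 5 \cdot 41 = \left(-95\right) 41 = -3895$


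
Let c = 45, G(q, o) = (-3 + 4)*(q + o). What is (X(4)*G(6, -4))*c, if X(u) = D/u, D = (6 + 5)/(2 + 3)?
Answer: 99/2 ≈ 49.500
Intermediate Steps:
D = 11/5 ≈ 2.2000
G(q, o) = o + q (G(q, o) = 1*(o + q) = o + q)
X(u) = 11/(5*u)
(X(4)*G(6, -4))*c = (((11/5)/4)*(-4 + 6))*45 = (((11/5)*(¼))*2)*45 = ((11/20)*2)*45 = (11/10)*45 = 99/2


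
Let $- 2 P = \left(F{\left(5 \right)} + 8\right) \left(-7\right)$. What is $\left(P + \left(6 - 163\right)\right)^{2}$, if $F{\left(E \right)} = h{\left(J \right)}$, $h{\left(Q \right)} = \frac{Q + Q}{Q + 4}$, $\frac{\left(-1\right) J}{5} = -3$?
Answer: $\frac{5503716}{361} \approx 15246.0$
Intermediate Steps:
$J = 15$ ($J = \left(-5\right) \left(-3\right) = 15$)
$h{\left(Q \right)} = \frac{2 Q}{4 + Q}$
$F{\left(E \right)} = \frac{30}{19}$ ($F{\left(E \right)} = 2 \cdot 15 \frac{1}{4 + 15} = 2 \cdot 15 \cdot \frac{1}{19} = \frac{30}{19}$)
$P = \frac{637}{19}$ ($P = - \frac{\left(\frac{30}{19} + 8\right) \left(-7\right)}{2} = - \frac{\frac{182}{19} \left(-7\right)}{2} = \left(- \frac{1}{2}\right) \left(- \frac{1274}{19}\right) = \frac{637}{19} \approx 33.526$)
$\left(P + \left(6 - 163\right)\right)^{2} = \left(\frac{637}{19} + \left(6 - 163\right)\right)^{2} = \left(\frac{637}{19} - 157\right)^{2} = \left(- \frac{2346}{19}\right)^{2} = \frac{5503716}{361}$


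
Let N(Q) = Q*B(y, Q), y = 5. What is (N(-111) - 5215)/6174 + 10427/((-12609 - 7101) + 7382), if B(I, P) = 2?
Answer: -65701817/38056536 ≈ -1.7264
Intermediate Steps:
N(Q) = 2*Q (N(Q) = Q*2 = 2*Q)
(N(-111) - 5215)/6174 + 10427/((-12609 - 7101) + 7382) = (2*(-111) - 5215)/6174 + 10427/((-12609 - 7101) + 7382) = (-222 - 5215)*(1/6174) + 10427/(-19710 + 7382) = -5437*1/6174 + 10427/(-12328) = -5437/6174 + 10427*(-1/12328) = -5437/6174 - 10427/12328 = -65701817/38056536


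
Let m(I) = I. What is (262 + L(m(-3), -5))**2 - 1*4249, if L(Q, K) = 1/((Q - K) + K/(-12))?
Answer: 54338691/841 ≈ 64612.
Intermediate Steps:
L(Q, K) = 1/(Q - 13*K/12) (L(Q, K) = 1/((Q - K) + K*(-1/12)) = 1/((Q - K) - K/12) = 1/(Q - 13*K/12))
(262 + L(m(-3), -5))**2 - 1*4249 = (262 - 12/(-12*(-3) + 13*(-5)))**2 - 1*4249 = (262 - 12/(36 - 65))**2 - 4249 = (262 - 12/(-29))**2 - 4249 = (262 - 12*(-1/29))**2 - 4249 = (262 + 12/29)**2 - 4249 = (7610/29)**2 - 4249 = 57912100/841 - 4249 = 54338691/841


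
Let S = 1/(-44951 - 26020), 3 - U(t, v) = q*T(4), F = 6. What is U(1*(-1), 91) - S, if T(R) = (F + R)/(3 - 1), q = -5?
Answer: 1987189/70971 ≈ 28.000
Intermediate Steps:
T(R) = 3 + R/2 (T(R) = (6 + R)/(3 - 1) = (6 + R)/2 = (6 + R)*(1/2) = 3 + R/2)
U(t, v) = 28 (U(t, v) = 3 - (-5)*(3 + (1/2)*4) = 3 - (-5)*(3 + 2) = 3 - (-5)*5 = 3 - 1*(-25) = 3 + 25 = 28)
S = -1/70971 (S = 1/(-70971) = -1/70971 ≈ -1.4090e-5)
U(1*(-1), 91) - S = 28 - 1*(-1/70971) = 28 + 1/70971 = 1987189/70971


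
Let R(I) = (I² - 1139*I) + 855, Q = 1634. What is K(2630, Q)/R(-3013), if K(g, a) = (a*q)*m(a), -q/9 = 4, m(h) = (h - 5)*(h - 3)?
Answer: -52096475592/4170277 ≈ -12492.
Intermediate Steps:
m(h) = (-5 + h)*(-3 + h)
q = -36 (q = -9*4 = -36)
R(I) = 855 + I² - 1139*I
K(g, a) = -36*a*(15 + a² - 8*a) (K(g, a) = (a*(-36))*(15 + a² - 8*a) = (-36*a)*(15 + a² - 8*a) = -36*a*(15 + a² - 8*a))
K(2630, Q)/R(-3013) = (36*1634*(-15 - 1*1634² + 8*1634))/(855 + (-3013)² - 1139*(-3013)) = (36*1634*(-15 - 1*2669956 + 13072))/(855 + 9078169 + 3431807) = (36*1634*(-15 - 2669956 + 13072))/12510831 = (36*1634*(-2656899))*(1/12510831) = -156289426776*1/12510831 = -52096475592/4170277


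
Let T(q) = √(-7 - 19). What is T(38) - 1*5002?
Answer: -5002 + I*√26 ≈ -5002.0 + 5.099*I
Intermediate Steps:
T(q) = I*√26 (T(q) = √(-26) = I*√26)
T(38) - 1*5002 = I*√26 - 1*5002 = I*√26 - 5002 = -5002 + I*√26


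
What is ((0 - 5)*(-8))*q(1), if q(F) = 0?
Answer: 0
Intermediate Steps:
((0 - 5)*(-8))*q(1) = ((0 - 5)*(-8))*0 = -5*(-8)*0 = 40*0 = 0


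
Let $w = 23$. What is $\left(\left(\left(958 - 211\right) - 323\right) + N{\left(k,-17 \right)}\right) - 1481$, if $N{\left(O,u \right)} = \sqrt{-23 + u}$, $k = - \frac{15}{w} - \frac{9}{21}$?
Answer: $-1057 + 2 i \sqrt{10} \approx -1057.0 + 6.3246 i$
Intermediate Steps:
$k = - \frac{174}{161}$ ($k = - \frac{15}{23} - \frac{9}{21} = \left(-15\right) \frac{1}{23} - \frac{3}{7} = - \frac{15}{23} - \frac{3}{7} = - \frac{174}{161} \approx -1.0807$)
$\left(\left(\left(958 - 211\right) - 323\right) + N{\left(k,-17 \right)}\right) - 1481 = \left(\left(\left(958 - 211\right) - 323\right) + \sqrt{-23 - 17}\right) - 1481 = \left(\left(747 - 323\right) + \sqrt{-40}\right) - 1481 = \left(424 + 2 i \sqrt{10}\right) - 1481 = -1057 + 2 i \sqrt{10}$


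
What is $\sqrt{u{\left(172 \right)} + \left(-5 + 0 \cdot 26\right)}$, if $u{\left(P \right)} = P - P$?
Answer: $i \sqrt{5} \approx 2.2361 i$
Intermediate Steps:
$u{\left(P \right)} = 0$
$\sqrt{u{\left(172 \right)} + \left(-5 + 0 \cdot 26\right)} = \sqrt{0 + \left(-5 + 0 \cdot 26\right)} = \sqrt{0 + \left(-5 + 0\right)} = \sqrt{0 - 5} = \sqrt{-5} = i \sqrt{5}$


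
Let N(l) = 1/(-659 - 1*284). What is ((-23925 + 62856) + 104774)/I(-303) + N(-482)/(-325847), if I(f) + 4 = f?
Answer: -44156770075998/94333032347 ≈ -468.09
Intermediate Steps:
I(f) = -4 + f
N(l) = -1/943 (N(l) = 1/(-659 - 284) = 1/(-943) = -1/943)
((-23925 + 62856) + 104774)/I(-303) + N(-482)/(-325847) = ((-23925 + 62856) + 104774)/(-4 - 303) - 1/943/(-325847) = (38931 + 104774)/(-307) - 1/943*(-1/325847) = 143705*(-1/307) + 1/307273721 = -143705/307 + 1/307273721 = -44156770075998/94333032347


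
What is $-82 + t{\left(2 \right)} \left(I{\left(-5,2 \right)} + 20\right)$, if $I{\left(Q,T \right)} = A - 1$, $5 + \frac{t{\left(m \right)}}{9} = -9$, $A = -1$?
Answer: $-2350$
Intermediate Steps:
$t{\left(m \right)} = -126$ ($t{\left(m \right)} = -45 + 9 \left(-9\right) = -45 - 81 = -126$)
$I{\left(Q,T \right)} = -2$ ($I{\left(Q,T \right)} = -1 - 1 = -2$)
$-82 + t{\left(2 \right)} \left(I{\left(-5,2 \right)} + 20\right) = -82 - 126 \left(-2 + 20\right) = -82 - 2268 = -2350$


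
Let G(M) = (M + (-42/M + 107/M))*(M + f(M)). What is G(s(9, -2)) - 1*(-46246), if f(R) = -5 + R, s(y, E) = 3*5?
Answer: 140188/3 ≈ 46729.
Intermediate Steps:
s(y, E) = 15
G(M) = (-5 + 2*M)*(M + 65/M) (G(M) = (M + (-42/M + 107/M))*(M + (-5 + M)) = (M + 65/M)*(-5 + 2*M) = (-5 + 2*M)*(M + 65/M))
G(s(9, -2)) - 1*(-46246) = (130 - 325/15 - 5*15 + 2*15²) - 1*(-46246) = (130 - 325*1/15 - 75 + 2*225) + 46246 = (130 - 65/3 - 75 + 450) + 46246 = 1450/3 + 46246 = 140188/3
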